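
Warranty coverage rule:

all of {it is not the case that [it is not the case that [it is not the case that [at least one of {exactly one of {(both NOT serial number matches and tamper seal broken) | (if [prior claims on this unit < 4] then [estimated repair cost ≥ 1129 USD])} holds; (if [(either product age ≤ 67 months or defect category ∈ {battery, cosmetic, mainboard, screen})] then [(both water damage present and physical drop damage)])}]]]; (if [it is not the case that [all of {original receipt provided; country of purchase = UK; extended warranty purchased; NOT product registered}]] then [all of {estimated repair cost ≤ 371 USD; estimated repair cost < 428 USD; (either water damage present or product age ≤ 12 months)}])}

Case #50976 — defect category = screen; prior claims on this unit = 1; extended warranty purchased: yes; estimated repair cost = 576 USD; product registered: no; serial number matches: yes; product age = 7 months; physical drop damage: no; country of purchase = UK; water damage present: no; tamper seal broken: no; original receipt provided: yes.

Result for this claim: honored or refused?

Atomic conditions:
  NOT serial number matches: yes → false
  tamper seal broken: no → false
  prior claims on this unit < 4: 1 < 4 is true
  estimated repair cost ≥ 1129 USD: 576 ≥ 1129 is false
  product age ≤ 67 months: 7 ≤ 67 is true
  defect category ∈ {battery, cosmetic, mainboard, screen}: screen is in the set → true
  water damage present: no → false
  physical drop damage: no → false
  original receipt provided: yes → true
  country of purchase = UK: UK == UK is true
  extended warranty purchased: yes → true
  NOT product registered: no → true
  estimated repair cost ≤ 371 USD: 576 ≤ 371 is false
  estimated repair cost < 428 USD: 576 < 428 is false
  product age ≤ 12 months: 7 ≤ 12 is true
Combine:
[1.1.1.1.1.1] false AND false = false
[1.1.1.1.1.2] true → false = false
[1.1.1.1.1] exactly-one(false, false) = false
[1.1.1.1.2.1] true OR true = true
[1.1.1.1.2.2] false AND false = false
[1.1.1.1.2] true → false = false
[1.1.1.1] false OR false = false
[1.1.1] NOT false = true
[1.1] NOT true = false
[1] NOT false = true
[2.1.1] true AND true AND true AND true = true
[2.1] NOT true = false
[2.2.3] false OR true = true
[2.2] false AND false AND true = false
[2] false → false (antecedent false ⇒ implication holds) = true
[root] true AND true = true
Overall: true → honored

Honored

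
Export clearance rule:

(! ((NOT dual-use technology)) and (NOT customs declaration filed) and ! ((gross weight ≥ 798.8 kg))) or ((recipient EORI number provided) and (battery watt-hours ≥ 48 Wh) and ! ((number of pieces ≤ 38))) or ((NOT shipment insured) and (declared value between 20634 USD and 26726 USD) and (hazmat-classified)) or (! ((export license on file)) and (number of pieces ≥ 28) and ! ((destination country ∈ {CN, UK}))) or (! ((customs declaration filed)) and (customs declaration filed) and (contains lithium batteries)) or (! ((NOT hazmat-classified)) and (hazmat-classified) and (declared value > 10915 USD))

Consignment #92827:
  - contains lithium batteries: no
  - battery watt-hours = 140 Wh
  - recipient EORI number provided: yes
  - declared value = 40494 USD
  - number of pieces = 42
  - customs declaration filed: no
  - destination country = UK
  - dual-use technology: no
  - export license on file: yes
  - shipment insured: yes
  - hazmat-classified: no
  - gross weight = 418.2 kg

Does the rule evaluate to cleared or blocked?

Atomic conditions:
  NOT dual-use technology: no → true
  NOT customs declaration filed: no → true
  gross weight ≥ 798.8 kg: 418.2 ≥ 798.8 is false
  recipient EORI number provided: yes → true
  battery watt-hours ≥ 48 Wh: 140 ≥ 48 is true
  number of pieces ≤ 38: 42 ≤ 38 is false
  NOT shipment insured: yes → false
  declared value between 20634 USD and 26726 USD: 40494 in [20634, 26726] is false
  hazmat-classified: no → false
  export license on file: yes → true
  number of pieces ≥ 28: 42 ≥ 28 is true
  destination country ∈ {CN, UK}: UK is in the set → true
  customs declaration filed: no → false
  contains lithium batteries: no → false
  NOT hazmat-classified: no → true
  declared value > 10915 USD: 40494 > 10915 is true
Combine:
[1.1] NOT true = false
[1.3] NOT false = true
[1] false AND true AND true = false
[2.3] NOT false = true
[2] true AND true AND true = true
[3] false AND false AND false = false
[4.1] NOT true = false
[4.3] NOT true = false
[4] false AND true AND false = false
[5.1] NOT false = true
[5] true AND false AND false = false
[6.1] NOT true = false
[6] false AND false AND true = false
[root] false OR true OR false OR false OR false OR false = true
Overall: true → cleared

Cleared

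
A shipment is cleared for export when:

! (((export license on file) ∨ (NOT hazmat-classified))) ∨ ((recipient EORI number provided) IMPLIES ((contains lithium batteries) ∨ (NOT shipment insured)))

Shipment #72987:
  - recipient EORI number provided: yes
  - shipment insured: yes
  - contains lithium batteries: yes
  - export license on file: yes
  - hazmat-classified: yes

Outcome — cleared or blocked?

Atomic conditions:
  export license on file: yes → true
  NOT hazmat-classified: yes → false
  recipient EORI number provided: yes → true
  contains lithium batteries: yes → true
  NOT shipment insured: yes → false
Combine:
[1.1] true OR false = true
[1] NOT true = false
[2.2] true OR false = true
[2] true → true = true
[root] false OR true = true
Overall: true → cleared

Cleared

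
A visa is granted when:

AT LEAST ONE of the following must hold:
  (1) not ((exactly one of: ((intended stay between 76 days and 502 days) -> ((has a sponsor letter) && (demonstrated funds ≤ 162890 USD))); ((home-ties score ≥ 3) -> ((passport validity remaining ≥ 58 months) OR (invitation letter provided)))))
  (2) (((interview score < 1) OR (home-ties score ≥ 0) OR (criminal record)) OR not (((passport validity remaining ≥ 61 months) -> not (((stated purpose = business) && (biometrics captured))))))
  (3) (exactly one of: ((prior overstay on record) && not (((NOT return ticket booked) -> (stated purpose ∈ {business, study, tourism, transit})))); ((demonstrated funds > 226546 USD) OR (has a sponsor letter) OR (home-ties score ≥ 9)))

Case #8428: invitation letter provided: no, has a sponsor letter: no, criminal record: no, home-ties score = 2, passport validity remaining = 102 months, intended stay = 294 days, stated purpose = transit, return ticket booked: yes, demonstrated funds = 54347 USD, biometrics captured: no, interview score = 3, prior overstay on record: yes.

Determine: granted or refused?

Granted

Atomic conditions:
  intended stay between 76 days and 502 days: 294 in [76, 502] is true
  has a sponsor letter: no → false
  demonstrated funds ≤ 162890 USD: 54347 ≤ 162890 is true
  home-ties score ≥ 3: 2 ≥ 3 is false
  passport validity remaining ≥ 58 months: 102 ≥ 58 is true
  invitation letter provided: no → false
  interview score < 1: 3 < 1 is false
  home-ties score ≥ 0: 2 ≥ 0 is true
  criminal record: no → false
  passport validity remaining ≥ 61 months: 102 ≥ 61 is true
  stated purpose = business: transit == business is false
  biometrics captured: no → false
  prior overstay on record: yes → true
  NOT return ticket booked: yes → false
  stated purpose ∈ {business, study, tourism, transit}: transit is in the set → true
  demonstrated funds > 226546 USD: 54347 > 226546 is false
  home-ties score ≥ 9: 2 ≥ 9 is false
Combine:
[1.1.1.2] false AND true = false
[1.1.1] true → false = false
[1.1.2.2] true OR false = true
[1.1.2] false → true (antecedent false ⇒ implication holds) = true
[1.1] exactly-one(false, true) = true
[1] NOT true = false
[2.1] false OR true OR false = true
[2.2.1.2.1] false AND false = false
[2.2.1.2] NOT false = true
[2.2.1] true → true = true
[2.2] NOT true = false
[2] true OR false = true
[3.1.2.1] false → true (antecedent false ⇒ implication holds) = true
[3.1.2] NOT true = false
[3.1] true AND false = false
[3.2] false OR false OR false = false
[3] exactly-one(false, false) = false
[root] false OR true OR false = true
Overall: true → granted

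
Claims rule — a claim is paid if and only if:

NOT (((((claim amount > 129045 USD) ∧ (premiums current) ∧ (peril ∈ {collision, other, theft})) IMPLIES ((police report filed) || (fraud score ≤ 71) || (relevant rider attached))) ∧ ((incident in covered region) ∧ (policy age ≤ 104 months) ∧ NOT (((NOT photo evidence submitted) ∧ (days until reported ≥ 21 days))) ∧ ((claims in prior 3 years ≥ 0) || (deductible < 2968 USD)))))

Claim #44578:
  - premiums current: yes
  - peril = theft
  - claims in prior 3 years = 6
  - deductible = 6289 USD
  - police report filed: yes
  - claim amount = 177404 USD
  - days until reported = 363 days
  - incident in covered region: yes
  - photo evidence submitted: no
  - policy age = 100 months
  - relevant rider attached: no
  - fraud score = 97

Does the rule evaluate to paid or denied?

Atomic conditions:
  claim amount > 129045 USD: 177404 > 129045 is true
  premiums current: yes → true
  peril ∈ {collision, other, theft}: theft is in the set → true
  police report filed: yes → true
  fraud score ≤ 71: 97 ≤ 71 is false
  relevant rider attached: no → false
  incident in covered region: yes → true
  policy age ≤ 104 months: 100 ≤ 104 is true
  NOT photo evidence submitted: no → true
  days until reported ≥ 21 days: 363 ≥ 21 is true
  claims in prior 3 years ≥ 0: 6 ≥ 0 is true
  deductible < 2968 USD: 6289 < 2968 is false
Combine:
[1.1.1] true AND true AND true = true
[1.1.2] true OR false OR false = true
[1.1] true → true = true
[1.2.3.1] true AND true = true
[1.2.3] NOT true = false
[1.2.4] true OR false = true
[1.2] true AND true AND false AND true = false
[1] true AND false = false
[root] NOT false = true
Overall: true → paid

Paid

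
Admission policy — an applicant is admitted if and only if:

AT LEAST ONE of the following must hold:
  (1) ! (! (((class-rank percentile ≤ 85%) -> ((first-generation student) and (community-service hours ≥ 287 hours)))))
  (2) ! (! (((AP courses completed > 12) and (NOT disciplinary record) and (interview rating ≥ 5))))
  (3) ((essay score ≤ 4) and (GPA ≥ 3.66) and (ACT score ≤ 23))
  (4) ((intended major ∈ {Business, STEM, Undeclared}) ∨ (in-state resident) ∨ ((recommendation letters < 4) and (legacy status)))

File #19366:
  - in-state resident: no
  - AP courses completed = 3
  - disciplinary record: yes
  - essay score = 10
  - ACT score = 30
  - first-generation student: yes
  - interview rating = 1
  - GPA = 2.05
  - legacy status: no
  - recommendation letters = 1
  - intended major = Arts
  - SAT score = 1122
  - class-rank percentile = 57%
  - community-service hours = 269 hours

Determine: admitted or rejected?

Rejected

Atomic conditions:
  class-rank percentile ≤ 85%: 57 ≤ 85 is true
  first-generation student: yes → true
  community-service hours ≥ 287 hours: 269 ≥ 287 is false
  AP courses completed > 12: 3 > 12 is false
  NOT disciplinary record: yes → false
  interview rating ≥ 5: 1 ≥ 5 is false
  essay score ≤ 4: 10 ≤ 4 is false
  GPA ≥ 3.66: 2.05 ≥ 3.66 is false
  ACT score ≤ 23: 30 ≤ 23 is false
  intended major ∈ {Business, STEM, Undeclared}: Arts is not in the set → false
  in-state resident: no → false
  recommendation letters < 4: 1 < 4 is true
  legacy status: no → false
Combine:
[1.1.1.2] true AND false = false
[1.1.1] true → false = false
[1.1] NOT false = true
[1] NOT true = false
[2.1.1] false AND false AND false = false
[2.1] NOT false = true
[2] NOT true = false
[3] false AND false AND false = false
[4.3] true AND false = false
[4] false OR false OR false = false
[root] false OR false OR false OR false = false
Overall: false → rejected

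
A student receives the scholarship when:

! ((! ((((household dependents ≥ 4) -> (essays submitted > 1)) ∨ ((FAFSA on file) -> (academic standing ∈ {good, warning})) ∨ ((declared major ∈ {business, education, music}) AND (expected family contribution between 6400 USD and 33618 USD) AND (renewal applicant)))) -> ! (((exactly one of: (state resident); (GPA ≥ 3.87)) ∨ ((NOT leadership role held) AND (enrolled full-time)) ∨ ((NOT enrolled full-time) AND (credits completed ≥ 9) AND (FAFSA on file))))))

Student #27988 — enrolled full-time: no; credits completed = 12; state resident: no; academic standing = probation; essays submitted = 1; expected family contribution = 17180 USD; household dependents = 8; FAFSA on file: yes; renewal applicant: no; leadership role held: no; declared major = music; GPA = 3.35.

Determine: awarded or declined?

Atomic conditions:
  household dependents ≥ 4: 8 ≥ 4 is true
  essays submitted > 1: 1 > 1 is false
  FAFSA on file: yes → true
  academic standing ∈ {good, warning}: probation is not in the set → false
  declared major ∈ {business, education, music}: music is in the set → true
  expected family contribution between 6400 USD and 33618 USD: 17180 in [6400, 33618] is true
  renewal applicant: no → false
  state resident: no → false
  GPA ≥ 3.87: 3.35 ≥ 3.87 is false
  NOT leadership role held: no → true
  enrolled full-time: no → false
  NOT enrolled full-time: no → true
  credits completed ≥ 9: 12 ≥ 9 is true
Combine:
[1.1.1.1] true → false = false
[1.1.1.2] true → false = false
[1.1.1.3] true AND true AND false = false
[1.1.1] false OR false OR false = false
[1.1] NOT false = true
[1.2.1.1] exactly-one(false, false) = false
[1.2.1.2] true AND false = false
[1.2.1.3] true AND true AND true = true
[1.2.1] false OR false OR true = true
[1.2] NOT true = false
[1] true → false = false
[root] NOT false = true
Overall: true → awarded

Awarded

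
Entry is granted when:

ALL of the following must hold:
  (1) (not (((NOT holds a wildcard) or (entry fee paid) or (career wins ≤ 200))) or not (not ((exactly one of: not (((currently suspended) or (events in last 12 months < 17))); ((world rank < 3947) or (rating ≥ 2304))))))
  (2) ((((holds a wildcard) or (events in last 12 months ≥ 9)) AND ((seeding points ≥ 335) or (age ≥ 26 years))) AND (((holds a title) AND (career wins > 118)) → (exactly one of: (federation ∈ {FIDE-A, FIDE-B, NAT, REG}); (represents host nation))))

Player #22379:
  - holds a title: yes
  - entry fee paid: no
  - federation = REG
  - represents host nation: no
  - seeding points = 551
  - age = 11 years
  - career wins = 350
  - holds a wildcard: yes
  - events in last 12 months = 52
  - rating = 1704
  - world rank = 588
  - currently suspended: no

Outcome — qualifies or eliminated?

Atomic conditions:
  NOT holds a wildcard: yes → false
  entry fee paid: no → false
  career wins ≤ 200: 350 ≤ 200 is false
  currently suspended: no → false
  events in last 12 months < 17: 52 < 17 is false
  world rank < 3947: 588 < 3947 is true
  rating ≥ 2304: 1704 ≥ 2304 is false
  holds a wildcard: yes → true
  events in last 12 months ≥ 9: 52 ≥ 9 is true
  seeding points ≥ 335: 551 ≥ 335 is true
  age ≥ 26 years: 11 ≥ 26 is false
  holds a title: yes → true
  career wins > 118: 350 > 118 is true
  federation ∈ {FIDE-A, FIDE-B, NAT, REG}: REG is in the set → true
  represents host nation: no → false
Combine:
[1.1.1] false OR false OR false = false
[1.1] NOT false = true
[1.2.1.1.1.1] false OR false = false
[1.2.1.1.1] NOT false = true
[1.2.1.1.2] true OR false = true
[1.2.1.1] exactly-one(true, true) = false
[1.2.1] NOT false = true
[1.2] NOT true = false
[1] true OR false = true
[2.1.1] true OR true = true
[2.1.2] true OR false = true
[2.1] true AND true = true
[2.2.1] true AND true = true
[2.2.2] exactly-one(true, false) = true
[2.2] true → true = true
[2] true AND true = true
[root] true AND true = true
Overall: true → qualifies

Qualifies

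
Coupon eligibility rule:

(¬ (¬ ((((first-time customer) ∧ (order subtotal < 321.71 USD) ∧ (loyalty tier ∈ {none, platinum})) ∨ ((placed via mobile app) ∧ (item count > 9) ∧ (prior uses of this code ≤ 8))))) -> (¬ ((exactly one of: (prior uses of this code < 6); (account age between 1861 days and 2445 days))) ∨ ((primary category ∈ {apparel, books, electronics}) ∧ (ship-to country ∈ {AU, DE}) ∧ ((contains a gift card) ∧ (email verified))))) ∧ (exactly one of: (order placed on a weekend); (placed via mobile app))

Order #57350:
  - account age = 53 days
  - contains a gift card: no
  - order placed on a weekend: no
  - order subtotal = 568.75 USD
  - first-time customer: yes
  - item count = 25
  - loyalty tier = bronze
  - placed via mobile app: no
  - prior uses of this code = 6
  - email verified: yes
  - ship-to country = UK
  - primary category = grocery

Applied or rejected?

Atomic conditions:
  first-time customer: yes → true
  order subtotal < 321.71 USD: 568.75 < 321.71 is false
  loyalty tier ∈ {none, platinum}: bronze is not in the set → false
  placed via mobile app: no → false
  item count > 9: 25 > 9 is true
  prior uses of this code ≤ 8: 6 ≤ 8 is true
  prior uses of this code < 6: 6 < 6 is false
  account age between 1861 days and 2445 days: 53 in [1861, 2445] is false
  primary category ∈ {apparel, books, electronics}: grocery is not in the set → false
  ship-to country ∈ {AU, DE}: UK is not in the set → false
  contains a gift card: no → false
  email verified: yes → true
  order placed on a weekend: no → false
Combine:
[1.1.1.1.1] true AND false AND false = false
[1.1.1.1.2] false AND true AND true = false
[1.1.1.1] false OR false = false
[1.1.1] NOT false = true
[1.1] NOT true = false
[1.2.1.1] exactly-one(false, false) = false
[1.2.1] NOT false = true
[1.2.2.3] false AND true = false
[1.2.2] false AND false AND false = false
[1.2] true OR false = true
[1] false → true (antecedent false ⇒ implication holds) = true
[2] exactly-one(false, false) = false
[root] true AND false = false
Overall: false → rejected

Rejected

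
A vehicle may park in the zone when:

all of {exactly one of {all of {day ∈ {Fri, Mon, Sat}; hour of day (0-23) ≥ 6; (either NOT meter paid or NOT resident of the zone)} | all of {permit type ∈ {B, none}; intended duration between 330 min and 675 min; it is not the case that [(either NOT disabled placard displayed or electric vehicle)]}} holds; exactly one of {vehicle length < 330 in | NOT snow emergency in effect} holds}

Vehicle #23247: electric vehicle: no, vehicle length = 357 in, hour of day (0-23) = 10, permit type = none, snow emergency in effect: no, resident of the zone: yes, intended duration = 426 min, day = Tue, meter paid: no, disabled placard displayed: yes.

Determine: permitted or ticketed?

Atomic conditions:
  day ∈ {Fri, Mon, Sat}: Tue is not in the set → false
  hour of day (0-23) ≥ 6: 10 ≥ 6 is true
  NOT meter paid: no → true
  NOT resident of the zone: yes → false
  permit type ∈ {B, none}: none is in the set → true
  intended duration between 330 min and 675 min: 426 in [330, 675] is true
  NOT disabled placard displayed: yes → false
  electric vehicle: no → false
  vehicle length < 330 in: 357 < 330 is false
  NOT snow emergency in effect: no → true
Combine:
[1.1.3] true OR false = true
[1.1] false AND true AND true = false
[1.2.3.1] false OR false = false
[1.2.3] NOT false = true
[1.2] true AND true AND true = true
[1] exactly-one(false, true) = true
[2] exactly-one(false, true) = true
[root] true AND true = true
Overall: true → permitted

Permitted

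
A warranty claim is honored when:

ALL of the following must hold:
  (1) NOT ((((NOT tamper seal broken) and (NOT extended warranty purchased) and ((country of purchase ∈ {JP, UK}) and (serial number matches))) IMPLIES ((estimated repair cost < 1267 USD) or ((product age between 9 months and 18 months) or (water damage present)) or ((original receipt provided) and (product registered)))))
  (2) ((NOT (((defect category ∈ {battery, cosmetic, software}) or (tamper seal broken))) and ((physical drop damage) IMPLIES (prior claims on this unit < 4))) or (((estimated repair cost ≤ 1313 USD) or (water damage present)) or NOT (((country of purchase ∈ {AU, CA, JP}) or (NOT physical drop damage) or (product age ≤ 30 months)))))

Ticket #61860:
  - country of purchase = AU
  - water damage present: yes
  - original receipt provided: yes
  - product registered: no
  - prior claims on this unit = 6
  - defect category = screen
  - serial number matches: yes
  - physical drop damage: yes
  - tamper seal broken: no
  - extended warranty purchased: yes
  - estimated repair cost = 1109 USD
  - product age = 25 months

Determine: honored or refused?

Atomic conditions:
  NOT tamper seal broken: no → true
  NOT extended warranty purchased: yes → false
  country of purchase ∈ {JP, UK}: AU is not in the set → false
  serial number matches: yes → true
  estimated repair cost < 1267 USD: 1109 < 1267 is true
  product age between 9 months and 18 months: 25 in [9, 18] is false
  water damage present: yes → true
  original receipt provided: yes → true
  product registered: no → false
  defect category ∈ {battery, cosmetic, software}: screen is not in the set → false
  tamper seal broken: no → false
  physical drop damage: yes → true
  prior claims on this unit < 4: 6 < 4 is false
  estimated repair cost ≤ 1313 USD: 1109 ≤ 1313 is true
  country of purchase ∈ {AU, CA, JP}: AU is in the set → true
  NOT physical drop damage: yes → false
  product age ≤ 30 months: 25 ≤ 30 is true
Combine:
[1.1.1.3] false AND true = false
[1.1.1] true AND false AND false = false
[1.1.2.2] false OR true = true
[1.1.2.3] true AND false = false
[1.1.2] true OR true OR false = true
[1.1] false → true (antecedent false ⇒ implication holds) = true
[1] NOT true = false
[2.1.1.1] false OR false = false
[2.1.1] NOT false = true
[2.1.2] true → false = false
[2.1] true AND false = false
[2.2.1] true OR true = true
[2.2.2.1] true OR false OR true = true
[2.2.2] NOT true = false
[2.2] true OR false = true
[2] false OR true = true
[root] false AND true = false
Overall: false → refused

Refused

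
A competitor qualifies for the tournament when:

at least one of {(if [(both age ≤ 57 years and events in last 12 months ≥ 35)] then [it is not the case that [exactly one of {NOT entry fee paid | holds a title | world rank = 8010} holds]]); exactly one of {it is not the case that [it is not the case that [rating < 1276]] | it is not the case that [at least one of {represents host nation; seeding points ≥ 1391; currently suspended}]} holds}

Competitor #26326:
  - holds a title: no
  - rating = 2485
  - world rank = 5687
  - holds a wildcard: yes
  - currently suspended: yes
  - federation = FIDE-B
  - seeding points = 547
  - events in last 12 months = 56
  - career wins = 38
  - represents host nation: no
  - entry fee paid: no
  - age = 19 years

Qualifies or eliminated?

Eliminated

Atomic conditions:
  age ≤ 57 years: 19 ≤ 57 is true
  events in last 12 months ≥ 35: 56 ≥ 35 is true
  NOT entry fee paid: no → true
  holds a title: no → false
  world rank = 8010: 5687 == 8010 is false
  rating < 1276: 2485 < 1276 is false
  represents host nation: no → false
  seeding points ≥ 1391: 547 ≥ 1391 is false
  currently suspended: yes → true
Combine:
[1.1] true AND true = true
[1.2.1] exactly-one(true, false, false) = true
[1.2] NOT true = false
[1] true → false = false
[2.1.1] NOT false = true
[2.1] NOT true = false
[2.2.1] false OR false OR true = true
[2.2] NOT true = false
[2] exactly-one(false, false) = false
[root] false OR false = false
Overall: false → eliminated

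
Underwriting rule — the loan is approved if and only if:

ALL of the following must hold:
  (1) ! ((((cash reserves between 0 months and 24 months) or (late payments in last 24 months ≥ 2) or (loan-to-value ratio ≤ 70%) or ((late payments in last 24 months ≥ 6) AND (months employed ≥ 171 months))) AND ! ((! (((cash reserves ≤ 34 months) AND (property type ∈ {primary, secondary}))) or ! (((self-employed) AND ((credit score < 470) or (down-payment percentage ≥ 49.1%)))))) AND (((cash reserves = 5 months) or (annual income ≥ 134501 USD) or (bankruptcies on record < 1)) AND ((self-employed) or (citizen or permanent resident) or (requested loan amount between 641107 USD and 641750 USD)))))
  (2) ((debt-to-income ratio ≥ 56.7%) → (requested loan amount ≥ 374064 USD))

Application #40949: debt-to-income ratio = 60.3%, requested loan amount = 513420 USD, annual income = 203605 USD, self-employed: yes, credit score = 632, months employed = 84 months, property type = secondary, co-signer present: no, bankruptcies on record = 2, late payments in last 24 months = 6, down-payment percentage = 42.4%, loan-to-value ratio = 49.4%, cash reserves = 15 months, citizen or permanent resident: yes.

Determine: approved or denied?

Approved

Atomic conditions:
  cash reserves between 0 months and 24 months: 15 in [0, 24] is true
  late payments in last 24 months ≥ 2: 6 ≥ 2 is true
  loan-to-value ratio ≤ 70%: 49.4 ≤ 70 is true
  late payments in last 24 months ≥ 6: 6 ≥ 6 is true
  months employed ≥ 171 months: 84 ≥ 171 is false
  cash reserves ≤ 34 months: 15 ≤ 34 is true
  property type ∈ {primary, secondary}: secondary is in the set → true
  self-employed: yes → true
  credit score < 470: 632 < 470 is false
  down-payment percentage ≥ 49.1%: 42.4 ≥ 49.1 is false
  cash reserves = 5 months: 15 == 5 is false
  annual income ≥ 134501 USD: 203605 ≥ 134501 is true
  bankruptcies on record < 1: 2 < 1 is false
  citizen or permanent resident: yes → true
  requested loan amount between 641107 USD and 641750 USD: 513420 in [641107, 641750] is false
  debt-to-income ratio ≥ 56.7%: 60.3 ≥ 56.7 is true
  requested loan amount ≥ 374064 USD: 513420 ≥ 374064 is true
Combine:
[1.1.1.4] true AND false = false
[1.1.1] true OR true OR true OR false = true
[1.1.2.1.1.1] true AND true = true
[1.1.2.1.1] NOT true = false
[1.1.2.1.2.1.2] false OR false = false
[1.1.2.1.2.1] true AND false = false
[1.1.2.1.2] NOT false = true
[1.1.2.1] false OR true = true
[1.1.2] NOT true = false
[1.1.3.1] false OR true OR false = true
[1.1.3.2] true OR true OR false = true
[1.1.3] true AND true = true
[1.1] true AND false AND true = false
[1] NOT false = true
[2] true → true = true
[root] true AND true = true
Overall: true → approved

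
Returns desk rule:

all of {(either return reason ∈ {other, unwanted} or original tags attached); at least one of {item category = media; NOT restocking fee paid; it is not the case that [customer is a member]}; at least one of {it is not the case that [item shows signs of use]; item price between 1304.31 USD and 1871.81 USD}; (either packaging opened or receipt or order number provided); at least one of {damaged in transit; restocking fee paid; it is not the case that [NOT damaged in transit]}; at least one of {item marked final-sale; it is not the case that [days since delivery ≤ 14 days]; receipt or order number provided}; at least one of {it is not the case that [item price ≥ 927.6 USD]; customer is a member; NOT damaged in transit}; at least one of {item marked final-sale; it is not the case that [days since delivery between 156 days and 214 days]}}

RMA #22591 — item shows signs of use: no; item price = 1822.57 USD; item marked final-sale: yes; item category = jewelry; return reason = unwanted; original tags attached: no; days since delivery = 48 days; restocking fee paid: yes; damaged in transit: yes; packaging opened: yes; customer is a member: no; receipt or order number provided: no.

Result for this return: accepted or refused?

Refused

Atomic conditions:
  return reason ∈ {other, unwanted}: unwanted is in the set → true
  original tags attached: no → false
  item category = media: jewelry == media is false
  NOT restocking fee paid: yes → false
  customer is a member: no → false
  item shows signs of use: no → false
  item price between 1304.31 USD and 1871.81 USD: 1822.57 in [1304.31, 1871.81] is true
  packaging opened: yes → true
  receipt or order number provided: no → false
  damaged in transit: yes → true
  restocking fee paid: yes → true
  NOT damaged in transit: yes → false
  item marked final-sale: yes → true
  days since delivery ≤ 14 days: 48 ≤ 14 is false
  item price ≥ 927.6 USD: 1822.57 ≥ 927.6 is true
  days since delivery between 156 days and 214 days: 48 in [156, 214] is false
Combine:
[1] true OR false = true
[2.3] NOT false = true
[2] false OR false OR true = true
[3.1] NOT false = true
[3] true OR true = true
[4] true OR false = true
[5.3] NOT false = true
[5] true OR true OR true = true
[6.2] NOT false = true
[6] true OR true OR false = true
[7.1] NOT true = false
[7] false OR false OR false = false
[8.2] NOT false = true
[8] true OR true = true
[root] true AND true AND true AND true AND true AND true AND false AND true = false
Overall: false → refused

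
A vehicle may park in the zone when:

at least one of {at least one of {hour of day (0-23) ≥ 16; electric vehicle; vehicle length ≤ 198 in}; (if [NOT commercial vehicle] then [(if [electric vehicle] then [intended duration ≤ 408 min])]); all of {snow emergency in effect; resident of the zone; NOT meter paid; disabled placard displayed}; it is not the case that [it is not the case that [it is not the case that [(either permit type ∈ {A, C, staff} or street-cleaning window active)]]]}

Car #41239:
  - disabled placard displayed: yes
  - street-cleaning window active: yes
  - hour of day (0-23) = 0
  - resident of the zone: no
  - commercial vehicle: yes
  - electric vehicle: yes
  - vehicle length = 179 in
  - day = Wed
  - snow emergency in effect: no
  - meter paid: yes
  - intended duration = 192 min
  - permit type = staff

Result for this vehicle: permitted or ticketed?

Permitted

Atomic conditions:
  hour of day (0-23) ≥ 16: 0 ≥ 16 is false
  electric vehicle: yes → true
  vehicle length ≤ 198 in: 179 ≤ 198 is true
  NOT commercial vehicle: yes → false
  intended duration ≤ 408 min: 192 ≤ 408 is true
  snow emergency in effect: no → false
  resident of the zone: no → false
  NOT meter paid: yes → false
  disabled placard displayed: yes → true
  permit type ∈ {A, C, staff}: staff is in the set → true
  street-cleaning window active: yes → true
Combine:
[1] false OR true OR true = true
[2.2] true → true = true
[2] false → true (antecedent false ⇒ implication holds) = true
[3] false AND false AND false AND true = false
[4.1.1.1] true OR true = true
[4.1.1] NOT true = false
[4.1] NOT false = true
[4] NOT true = false
[root] true OR true OR false OR false = true
Overall: true → permitted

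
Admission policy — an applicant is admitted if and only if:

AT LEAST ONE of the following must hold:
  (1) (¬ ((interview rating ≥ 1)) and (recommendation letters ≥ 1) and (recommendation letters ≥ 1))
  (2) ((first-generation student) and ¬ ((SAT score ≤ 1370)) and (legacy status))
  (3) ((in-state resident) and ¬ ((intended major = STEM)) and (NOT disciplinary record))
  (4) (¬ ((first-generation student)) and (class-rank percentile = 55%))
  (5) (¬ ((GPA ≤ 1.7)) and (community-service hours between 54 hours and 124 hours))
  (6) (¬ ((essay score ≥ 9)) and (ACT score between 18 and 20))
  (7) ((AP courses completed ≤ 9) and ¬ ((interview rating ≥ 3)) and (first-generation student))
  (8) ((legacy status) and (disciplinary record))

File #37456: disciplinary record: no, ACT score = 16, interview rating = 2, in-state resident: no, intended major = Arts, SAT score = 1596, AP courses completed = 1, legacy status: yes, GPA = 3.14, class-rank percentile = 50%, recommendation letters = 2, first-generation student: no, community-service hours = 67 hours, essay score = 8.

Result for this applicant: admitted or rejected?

Atomic conditions:
  interview rating ≥ 1: 2 ≥ 1 is true
  recommendation letters ≥ 1: 2 ≥ 1 is true
  first-generation student: no → false
  SAT score ≤ 1370: 1596 ≤ 1370 is false
  legacy status: yes → true
  in-state resident: no → false
  intended major = STEM: Arts == STEM is false
  NOT disciplinary record: no → true
  class-rank percentile = 55%: 50 == 55 is false
  GPA ≤ 1.7: 3.14 ≤ 1.7 is false
  community-service hours between 54 hours and 124 hours: 67 in [54, 124] is true
  essay score ≥ 9: 8 ≥ 9 is false
  ACT score between 18 and 20: 16 in [18, 20] is false
  AP courses completed ≤ 9: 1 ≤ 9 is true
  interview rating ≥ 3: 2 ≥ 3 is false
  disciplinary record: no → false
Combine:
[1.1] NOT true = false
[1] false AND true AND true = false
[2.2] NOT false = true
[2] false AND true AND true = false
[3.2] NOT false = true
[3] false AND true AND true = false
[4.1] NOT false = true
[4] true AND false = false
[5.1] NOT false = true
[5] true AND true = true
[6.1] NOT false = true
[6] true AND false = false
[7.2] NOT false = true
[7] true AND true AND false = false
[8] true AND false = false
[root] false OR false OR false OR false OR true OR false OR false OR false = true
Overall: true → admitted

Admitted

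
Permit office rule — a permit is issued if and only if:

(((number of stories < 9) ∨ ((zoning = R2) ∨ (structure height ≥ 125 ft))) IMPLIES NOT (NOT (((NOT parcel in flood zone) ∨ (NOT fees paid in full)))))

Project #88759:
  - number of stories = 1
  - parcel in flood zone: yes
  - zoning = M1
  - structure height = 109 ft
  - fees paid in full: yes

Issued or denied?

Atomic conditions:
  number of stories < 9: 1 < 9 is true
  zoning = R2: M1 == R2 is false
  structure height ≥ 125 ft: 109 ≥ 125 is false
  NOT parcel in flood zone: yes → false
  NOT fees paid in full: yes → false
Combine:
[1.2] false OR false = false
[1] true OR false = true
[2.1.1] false OR false = false
[2.1] NOT false = true
[2] NOT true = false
[root] true → false = false
Overall: false → denied

Denied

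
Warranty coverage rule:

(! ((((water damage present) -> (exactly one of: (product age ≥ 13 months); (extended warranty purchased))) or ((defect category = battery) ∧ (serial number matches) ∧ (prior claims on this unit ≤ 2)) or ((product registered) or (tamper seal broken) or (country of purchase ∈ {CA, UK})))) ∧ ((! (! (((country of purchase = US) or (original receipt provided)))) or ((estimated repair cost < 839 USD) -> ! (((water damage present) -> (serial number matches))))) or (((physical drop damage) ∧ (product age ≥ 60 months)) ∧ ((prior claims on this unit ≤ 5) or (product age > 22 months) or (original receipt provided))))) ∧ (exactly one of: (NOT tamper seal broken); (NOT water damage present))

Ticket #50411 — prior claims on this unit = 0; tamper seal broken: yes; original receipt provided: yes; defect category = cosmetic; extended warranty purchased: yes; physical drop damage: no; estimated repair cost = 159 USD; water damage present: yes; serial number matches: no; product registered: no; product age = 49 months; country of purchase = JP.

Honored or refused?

Atomic conditions:
  water damage present: yes → true
  product age ≥ 13 months: 49 ≥ 13 is true
  extended warranty purchased: yes → true
  defect category = battery: cosmetic == battery is false
  serial number matches: no → false
  prior claims on this unit ≤ 2: 0 ≤ 2 is true
  product registered: no → false
  tamper seal broken: yes → true
  country of purchase ∈ {CA, UK}: JP is not in the set → false
  country of purchase = US: JP == US is false
  original receipt provided: yes → true
  estimated repair cost < 839 USD: 159 < 839 is true
  physical drop damage: no → false
  product age ≥ 60 months: 49 ≥ 60 is false
  prior claims on this unit ≤ 5: 0 ≤ 5 is true
  product age > 22 months: 49 > 22 is true
  NOT tamper seal broken: yes → false
  NOT water damage present: yes → false
Combine:
[1.1.1.1.2] exactly-one(true, true) = false
[1.1.1.1] true → false = false
[1.1.1.2] false AND false AND true = false
[1.1.1.3] false OR true OR false = true
[1.1.1] false OR false OR true = true
[1.1] NOT true = false
[1.2.1.1.1.1] false OR true = true
[1.2.1.1.1] NOT true = false
[1.2.1.1] NOT false = true
[1.2.1.2.2.1] true → false = false
[1.2.1.2.2] NOT false = true
[1.2.1.2] true → true = true
[1.2.1] true OR true = true
[1.2.2.1] false AND false = false
[1.2.2.2] true OR true OR true = true
[1.2.2] false AND true = false
[1.2] true OR false = true
[1] false AND true = false
[2] exactly-one(false, false) = false
[root] false AND false = false
Overall: false → refused

Refused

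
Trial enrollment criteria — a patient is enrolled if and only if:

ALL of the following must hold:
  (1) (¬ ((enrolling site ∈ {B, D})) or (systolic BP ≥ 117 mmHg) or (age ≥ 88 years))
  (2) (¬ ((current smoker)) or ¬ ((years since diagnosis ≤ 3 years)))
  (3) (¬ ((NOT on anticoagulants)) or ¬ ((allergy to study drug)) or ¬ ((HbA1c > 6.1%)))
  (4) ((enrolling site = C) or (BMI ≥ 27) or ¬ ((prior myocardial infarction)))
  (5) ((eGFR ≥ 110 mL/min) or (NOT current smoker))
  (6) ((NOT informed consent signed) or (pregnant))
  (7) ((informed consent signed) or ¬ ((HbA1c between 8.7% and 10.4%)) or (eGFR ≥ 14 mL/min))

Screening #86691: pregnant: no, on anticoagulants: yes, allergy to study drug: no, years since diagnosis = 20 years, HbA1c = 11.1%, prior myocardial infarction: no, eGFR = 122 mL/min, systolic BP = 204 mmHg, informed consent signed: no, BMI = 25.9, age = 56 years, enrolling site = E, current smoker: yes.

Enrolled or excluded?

Enrolled

Atomic conditions:
  enrolling site ∈ {B, D}: E is not in the set → false
  systolic BP ≥ 117 mmHg: 204 ≥ 117 is true
  age ≥ 88 years: 56 ≥ 88 is false
  current smoker: yes → true
  years since diagnosis ≤ 3 years: 20 ≤ 3 is false
  NOT on anticoagulants: yes → false
  allergy to study drug: no → false
  HbA1c > 6.1%: 11.1 > 6.1 is true
  enrolling site = C: E == C is false
  BMI ≥ 27: 25.9 ≥ 27 is false
  prior myocardial infarction: no → false
  eGFR ≥ 110 mL/min: 122 ≥ 110 is true
  NOT current smoker: yes → false
  NOT informed consent signed: no → true
  pregnant: no → false
  informed consent signed: no → false
  HbA1c between 8.7% and 10.4%: 11.1 in [8.7, 10.4] is false
  eGFR ≥ 14 mL/min: 122 ≥ 14 is true
Combine:
[1.1] NOT false = true
[1] true OR true OR false = true
[2.1] NOT true = false
[2.2] NOT false = true
[2] false OR true = true
[3.1] NOT false = true
[3.2] NOT false = true
[3.3] NOT true = false
[3] true OR true OR false = true
[4.3] NOT false = true
[4] false OR false OR true = true
[5] true OR false = true
[6] true OR false = true
[7.2] NOT false = true
[7] false OR true OR true = true
[root] true AND true AND true AND true AND true AND true AND true = true
Overall: true → enrolled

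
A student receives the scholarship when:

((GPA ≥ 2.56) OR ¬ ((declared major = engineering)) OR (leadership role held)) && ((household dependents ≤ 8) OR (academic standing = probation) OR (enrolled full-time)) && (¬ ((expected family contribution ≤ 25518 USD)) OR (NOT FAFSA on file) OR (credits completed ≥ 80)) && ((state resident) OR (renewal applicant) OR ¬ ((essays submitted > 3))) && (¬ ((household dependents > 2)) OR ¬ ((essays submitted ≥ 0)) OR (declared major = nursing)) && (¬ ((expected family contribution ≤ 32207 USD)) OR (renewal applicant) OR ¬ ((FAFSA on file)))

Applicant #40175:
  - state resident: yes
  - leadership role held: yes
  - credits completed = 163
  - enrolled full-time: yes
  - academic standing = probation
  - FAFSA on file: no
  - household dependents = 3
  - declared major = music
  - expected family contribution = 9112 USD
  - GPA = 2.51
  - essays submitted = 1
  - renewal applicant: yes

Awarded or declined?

Atomic conditions:
  GPA ≥ 2.56: 2.51 ≥ 2.56 is false
  declared major = engineering: music == engineering is false
  leadership role held: yes → true
  household dependents ≤ 8: 3 ≤ 8 is true
  academic standing = probation: probation == probation is true
  enrolled full-time: yes → true
  expected family contribution ≤ 25518 USD: 9112 ≤ 25518 is true
  NOT FAFSA on file: no → true
  credits completed ≥ 80: 163 ≥ 80 is true
  state resident: yes → true
  renewal applicant: yes → true
  essays submitted > 3: 1 > 3 is false
  household dependents > 2: 3 > 2 is true
  essays submitted ≥ 0: 1 ≥ 0 is true
  declared major = nursing: music == nursing is false
  expected family contribution ≤ 32207 USD: 9112 ≤ 32207 is true
  FAFSA on file: no → false
Combine:
[1.2] NOT false = true
[1] false OR true OR true = true
[2] true OR true OR true = true
[3.1] NOT true = false
[3] false OR true OR true = true
[4.3] NOT false = true
[4] true OR true OR true = true
[5.1] NOT true = false
[5.2] NOT true = false
[5] false OR false OR false = false
[6.1] NOT true = false
[6.3] NOT false = true
[6] false OR true OR true = true
[root] true AND true AND true AND true AND false AND true = false
Overall: false → declined

Declined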